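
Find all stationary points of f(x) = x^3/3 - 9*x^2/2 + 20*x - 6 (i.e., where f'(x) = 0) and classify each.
f'(x) = x^2 - 9*x + 20

Solve f'(x) = 0:
  Factor: x^2 - 9*x + 20 = (x - 5)*(x - 4) = 0.
  ⇒ x = 4, 5

f''(x) = 2*x - 9
Second-derivative test at each critical point:
  f''(4) = -1 < 0 → local maximum
  f''(5) = 1 > 0 → local minimum

Critical points: x = 4 (local maximum); x = 5 (local minimum)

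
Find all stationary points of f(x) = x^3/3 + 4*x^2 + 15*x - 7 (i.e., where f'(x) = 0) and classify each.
f'(x) = x^2 + 8*x + 15

Solve f'(x) = 0:
  Factor: x^2 + 8*x + 15 = (x + 3)*(x + 5) = 0.
  ⇒ x = -5, -3

f''(x) = 2*x + 8
Second-derivative test at each critical point:
  f''(-5) = -2 < 0 → local maximum
  f''(-3) = 2 > 0 → local minimum

Critical points: x = -5 (local maximum); x = -3 (local minimum)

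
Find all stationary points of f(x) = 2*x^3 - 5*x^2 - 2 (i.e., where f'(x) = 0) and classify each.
f'(x) = 2*x*(3*x - 5)

Solve f'(x) = 0:
  Factor: 6*x^2 - 10*x = 2*x*(3*x - 5) = 0.
  ⇒ x = 0, 5/3

f''(x) = 12*x - 10
Second-derivative test at each critical point:
  f''(0) = -10 < 0 → local maximum
  f''(5/3) = 10 > 0 → local minimum

Critical points: x = 0 (local maximum); x = 5/3 (local minimum)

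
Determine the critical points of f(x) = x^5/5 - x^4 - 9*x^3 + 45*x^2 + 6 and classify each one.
f'(x) = x*(x^3 - 4*x^2 - 27*x + 90)

Solve f'(x) = 0:
  Factor: x^4 - 4*x^3 - 27*x^2 + 90*x = x*(x - 6)*(x - 3)*(x + 5) = 0.
  ⇒ x = -5, 0, 3, 6

f''(x) = 4*x^3 - 12*x^2 - 54*x + 90
Second-derivative test at each critical point:
  f''(-5) = -440 < 0 → local maximum
  f''(0) = 90 > 0 → local minimum
  f''(3) = -72 < 0 → local maximum
  f''(6) = 198 > 0 → local minimum

Critical points: x = -5 (local maximum); x = 0 (local minimum); x = 3 (local maximum); x = 6 (local minimum)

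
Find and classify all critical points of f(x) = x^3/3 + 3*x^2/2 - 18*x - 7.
f'(x) = x^2 + 3*x - 18

Solve f'(x) = 0:
  Factor: x^2 + 3*x - 18 = (x - 3)*(x + 6) = 0.
  ⇒ x = -6, 3

f''(x) = 2*x + 3
Second-derivative test at each critical point:
  f''(-6) = -9 < 0 → local maximum
  f''(3) = 9 > 0 → local minimum

Critical points: x = -6 (local maximum); x = 3 (local minimum)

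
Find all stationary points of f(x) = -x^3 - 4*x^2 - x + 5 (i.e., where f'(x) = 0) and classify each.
f'(x) = -3*x^2 - 8*x - 1

Solve f'(x) = 0:
  3*x^2 + 8*x + 1 = 0 has no rational roots; quadratic formula: x = (-8 ± √52)/6.
  ⇒ x = -4/3 - sqrt(13)/3 ≈ -2.5352, -4/3 + sqrt(13)/3 ≈ -0.1315

f''(x) = -6*x - 8
Second-derivative test at each critical point:
  f''(-2.5352) = 7.2111 > 0 → local minimum
  f''(-0.1315) = -7.2111 < 0 → local maximum

Critical points: x = -4/3 - sqrt(13)/3 ≈ -2.5352 (local minimum); x = -4/3 + sqrt(13)/3 ≈ -0.1315 (local maximum)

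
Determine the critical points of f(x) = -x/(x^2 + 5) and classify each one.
f'(x) = (x^2 - 5)/(x^2 + 5)^2

Solve f'(x) = 0:
  f'(x) = (x^2 - 5)/(x^2 + 5)^2; the denominator is positive wherever f is defined, so f'(x) = 0 ⇔ x^2 - 5 = 0.
  x^2 - 5 = 0 has no rational roots; quadratic formula: x = (0 ± √20)/2.
  ⇒ x = -sqrt(5) ≈ -2.2361, sqrt(5) ≈ 2.2361

f''(x) = 2*x*(15 - x^2)/(x^2 + 5)^3
Second-derivative test at each critical point:
  f''(-2.2361) = -0.0447 < 0 → local maximum
  f''(2.2361) = 0.0447 > 0 → local minimum

Critical points: x = -sqrt(5) ≈ -2.2361 (local maximum); x = sqrt(5) ≈ 2.2361 (local minimum)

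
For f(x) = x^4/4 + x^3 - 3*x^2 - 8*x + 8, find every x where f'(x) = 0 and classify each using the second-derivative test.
f'(x) = x^3 + 3*x^2 - 6*x - 8

Solve f'(x) = 0:
  Factor: x^3 + 3*x^2 - 6*x - 8 = (x - 2)*(x + 1)*(x + 4) = 0.
  ⇒ x = -4, -1, 2

f''(x) = 3*x^2 + 6*x - 6
Second-derivative test at each critical point:
  f''(-4) = 18 > 0 → local minimum
  f''(-1) = -9 < 0 → local maximum
  f''(2) = 18 > 0 → local minimum

Critical points: x = -4 (local minimum); x = -1 (local maximum); x = 2 (local minimum)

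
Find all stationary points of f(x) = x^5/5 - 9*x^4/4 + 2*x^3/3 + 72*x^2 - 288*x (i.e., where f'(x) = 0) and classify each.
f'(x) = x^4 - 9*x^3 + 2*x^2 + 144*x - 288

Solve f'(x) = 0:
  Factor: x^4 - 9*x^3 + 2*x^2 + 144*x - 288 = (x - 6)*(x - 4)*(x - 3)*(x + 4) = 0.
  ⇒ x = -4, 3, 4, 6

f''(x) = 4*x^3 - 27*x^2 + 4*x + 144
Second-derivative test at each critical point:
  f''(-4) = -560 < 0 → local maximum
  f''(3) = 21 > 0 → local minimum
  f''(4) = -16 < 0 → local maximum
  f''(6) = 60 > 0 → local minimum

Critical points: x = -4 (local maximum); x = 3 (local minimum); x = 4 (local maximum); x = 6 (local minimum)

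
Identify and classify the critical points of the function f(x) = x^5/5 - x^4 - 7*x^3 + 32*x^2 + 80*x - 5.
f'(x) = x^4 - 4*x^3 - 21*x^2 + 64*x + 80

Solve f'(x) = 0:
  Factor: x^4 - 4*x^3 - 21*x^2 + 64*x + 80 = (x - 5)*(x - 4)*(x + 1)*(x + 4) = 0.
  ⇒ x = -4, -1, 4, 5

f''(x) = 4*x^3 - 12*x^2 - 42*x + 64
Second-derivative test at each critical point:
  f''(-4) = -216 < 0 → local maximum
  f''(-1) = 90 > 0 → local minimum
  f''(4) = -40 < 0 → local maximum
  f''(5) = 54 > 0 → local minimum

Critical points: x = -4 (local maximum); x = -1 (local minimum); x = 4 (local maximum); x = 5 (local minimum)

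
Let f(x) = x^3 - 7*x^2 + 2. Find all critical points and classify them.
f'(x) = x*(3*x - 14)

Solve f'(x) = 0:
  Factor: 3*x^2 - 14*x = x*(3*x - 14) = 0.
  ⇒ x = 0, 14/3

f''(x) = 6*x - 14
Second-derivative test at each critical point:
  f''(0) = -14 < 0 → local maximum
  f''(14/3) = 14 > 0 → local minimum

Critical points: x = 0 (local maximum); x = 14/3 (local minimum)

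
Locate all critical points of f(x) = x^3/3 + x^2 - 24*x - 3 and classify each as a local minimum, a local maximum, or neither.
f'(x) = x^2 + 2*x - 24

Solve f'(x) = 0:
  Factor: x^2 + 2*x - 24 = (x - 4)*(x + 6) = 0.
  ⇒ x = -6, 4

f''(x) = 2*x + 2
Second-derivative test at each critical point:
  f''(-6) = -10 < 0 → local maximum
  f''(4) = 10 > 0 → local minimum

Critical points: x = -6 (local maximum); x = 4 (local minimum)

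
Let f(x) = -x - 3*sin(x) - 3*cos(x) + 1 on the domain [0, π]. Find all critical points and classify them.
f'(x) = -3*sqrt(2)*cos(x + pi/4) - 1

Solve f'(x) = 0 on [0, π]:
  f'(x) = 0 ⇔ 3*sin(x) - 3*cos(x) = 1. Write the left side as R·cos(x + φ) with R = √((-3)² + (-3)²) = 3*sqrt(2), cos φ = -sqrt(2)/2, sin φ = -sqrt(2)/2; then cos(x + φ) = sqrt(2)/6. Solve for x and keep the solutions lying in [0, π].
  ⇒ x = atan((1 + sqrt(17))/(-1 + sqrt(17))) ≈ 1.0233

f''(x) = 3*sqrt(2)*sin(x + pi/4)
Second-derivative test at each critical point:
  f''(1.0233) = 4.1231 > 0 → local minimum

Critical points: x = atan((1 + sqrt(17))/(-1 + sqrt(17))) ≈ 1.0233 (local minimum)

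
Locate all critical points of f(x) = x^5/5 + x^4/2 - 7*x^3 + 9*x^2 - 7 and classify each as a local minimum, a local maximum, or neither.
f'(x) = x*(x^3 + 2*x^2 - 21*x + 18)

Solve f'(x) = 0:
  Factor: x^4 + 2*x^3 - 21*x^2 + 18*x = x*(x - 3)*(x - 1)*(x + 6) = 0.
  ⇒ x = -6, 0, 1, 3

f''(x) = 4*x^3 + 6*x^2 - 42*x + 18
Second-derivative test at each critical point:
  f''(-6) = -378 < 0 → local maximum
  f''(0) = 18 > 0 → local minimum
  f''(1) = -14 < 0 → local maximum
  f''(3) = 54 > 0 → local minimum

Critical points: x = -6 (local maximum); x = 0 (local minimum); x = 1 (local maximum); x = 3 (local minimum)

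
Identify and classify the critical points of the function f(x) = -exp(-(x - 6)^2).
f'(x) = 2*(x - 6)*exp(-(x - 6)^2)

Solve f'(x) = 0:
  f'(x) = (2*x - 12)·exp(-(x - 6)^2) and exp(-(x - 6)^2) > 0 for every x, so f'(x) = 0 ⇔ 2*x - 12 = 0.
  Factor: 2*x - 12 = 2*(x - 6) = 0.
  ⇒ x = 6

f''(x) = 2*(1 - 2*(x - 6)^2)*exp(-(x - 6)^2)
Second-derivative test at each critical point:
  f''(6) = 2 > 0 → local minimum

Critical points: x = 6 (local minimum)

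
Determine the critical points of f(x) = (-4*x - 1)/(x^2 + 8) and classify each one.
f'(x) = 2*(2*x^2 + x - 16)/(x^4 + 16*x^2 + 64)

Solve f'(x) = 0:
  f'(x) = 2*(2*x^2 + x - 16)/(x^2 + 8)^2; the denominator is positive wherever f is defined, so f'(x) = 0 ⇔ 4*x^2 + 2*x - 32 = 0.
  Factor: 4*x^2 + 2*x - 32 = 2*(2*x^2 + x - 16); 2*x^2 + x - 16 = 0 has no rational roots; quadratic formula: x = (-1 ± √129)/4.
  ⇒ x = -sqrt(129)/4 - 1/4 ≈ -3.0895, -1/4 + sqrt(129)/4 ≈ 2.5895

f''(x) = 2*(-4*x^2*(4*x + 1) + (12*x + 1)*(x^2 + 8))/(x^2 + 8)^3
Second-derivative test at each critical point:
  f''(-3.0895) = -0.0738 < 0 → local maximum
  f''(2.5895) = 0.1050 > 0 → local minimum

Critical points: x = -sqrt(129)/4 - 1/4 ≈ -3.0895 (local maximum); x = -1/4 + sqrt(129)/4 ≈ 2.5895 (local minimum)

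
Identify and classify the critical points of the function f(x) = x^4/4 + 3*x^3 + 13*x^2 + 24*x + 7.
f'(x) = x^3 + 9*x^2 + 26*x + 24

Solve f'(x) = 0:
  Factor: x^3 + 9*x^2 + 26*x + 24 = (x + 2)*(x + 3)*(x + 4) = 0.
  ⇒ x = -4, -3, -2

f''(x) = 3*x^2 + 18*x + 26
Second-derivative test at each critical point:
  f''(-4) = 2 > 0 → local minimum
  f''(-3) = -1 < 0 → local maximum
  f''(-2) = 2 > 0 → local minimum

Critical points: x = -4 (local minimum); x = -3 (local maximum); x = -2 (local minimum)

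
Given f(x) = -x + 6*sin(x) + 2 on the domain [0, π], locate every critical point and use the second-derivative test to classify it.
f'(x) = 6*cos(x) - 1

Solve f'(x) = 0 on [0, π]:
  f'(x) = 0 ⇔ cos(x) = 1/6, i.e. x = ±arccos(1/6) + 2nπ; keep the solutions lying in [0, π].
  ⇒ x = acos(1/6) ≈ 1.4033

f''(x) = -6*sin(x)
Second-derivative test at each critical point:
  f''(1.4033) = -5.9161 < 0 → local maximum

Critical points: x = acos(1/6) ≈ 1.4033 (local maximum)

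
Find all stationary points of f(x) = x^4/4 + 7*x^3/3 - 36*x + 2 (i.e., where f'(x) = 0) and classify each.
f'(x) = x^3 + 7*x^2 - 36

Solve f'(x) = 0:
  Factor: x^3 + 7*x^2 - 36 = (x - 2)*(x + 3)*(x + 6) = 0.
  ⇒ x = -6, -3, 2

f''(x) = x*(3*x + 14)
Second-derivative test at each critical point:
  f''(-6) = 24 > 0 → local minimum
  f''(-3) = -15 < 0 → local maximum
  f''(2) = 40 > 0 → local minimum

Critical points: x = -6 (local minimum); x = -3 (local maximum); x = 2 (local minimum)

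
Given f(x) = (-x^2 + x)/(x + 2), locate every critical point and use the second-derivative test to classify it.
f'(x) = (-x^2 - 4*x + 2)/(x^2 + 4*x + 4)

Solve f'(x) = 0:
  f'(x) = -(x^2 + 4*x - 2)/(x + 2)^2; the denominator is positive wherever f is defined, so f'(x) = 0 ⇔ -x^2 - 4*x + 2 = 0.
  x^2 + 4*x - 2 = 0 has no rational roots; quadratic formula: x = (-4 ± √24)/2.
  ⇒ x = -sqrt(6) - 2 ≈ -4.4495, -2 + sqrt(6) ≈ 0.4495

f''(x) = -12/(x^3 + 6*x^2 + 12*x + 8)
Second-derivative test at each critical point:
  f''(-4.4495) = 0.8165 > 0 → local minimum
  f''(0.4495) = -0.8165 < 0 → local maximum

Critical points: x = -sqrt(6) - 2 ≈ -4.4495 (local minimum); x = -2 + sqrt(6) ≈ 0.4495 (local maximum)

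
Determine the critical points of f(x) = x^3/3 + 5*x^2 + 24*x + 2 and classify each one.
f'(x) = x^2 + 10*x + 24

Solve f'(x) = 0:
  Factor: x^2 + 10*x + 24 = (x + 4)*(x + 6) = 0.
  ⇒ x = -6, -4

f''(x) = 2*x + 10
Second-derivative test at each critical point:
  f''(-6) = -2 < 0 → local maximum
  f''(-4) = 2 > 0 → local minimum

Critical points: x = -6 (local maximum); x = -4 (local minimum)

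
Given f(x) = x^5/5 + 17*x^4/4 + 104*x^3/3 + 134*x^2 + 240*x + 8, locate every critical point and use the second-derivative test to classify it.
f'(x) = x^4 + 17*x^3 + 104*x^2 + 268*x + 240

Solve f'(x) = 0:
  Factor: x^4 + 17*x^3 + 104*x^2 + 268*x + 240 = (x + 2)*(x + 4)*(x + 5)*(x + 6) = 0.
  ⇒ x = -6, -5, -4, -2

f''(x) = 4*x^3 + 51*x^2 + 208*x + 268
Second-derivative test at each critical point:
  f''(-6) = -8 < 0 → local maximum
  f''(-5) = 3 > 0 → local minimum
  f''(-4) = -4 < 0 → local maximum
  f''(-2) = 24 > 0 → local minimum

Critical points: x = -6 (local maximum); x = -5 (local minimum); x = -4 (local maximum); x = -2 (local minimum)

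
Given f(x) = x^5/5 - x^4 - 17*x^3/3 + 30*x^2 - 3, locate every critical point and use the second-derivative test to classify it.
f'(x) = x*(x^3 - 4*x^2 - 17*x + 60)

Solve f'(x) = 0:
  Factor: x^4 - 4*x^3 - 17*x^2 + 60*x = x*(x - 5)*(x - 3)*(x + 4) = 0.
  ⇒ x = -4, 0, 3, 5

f''(x) = 4*x^3 - 12*x^2 - 34*x + 60
Second-derivative test at each critical point:
  f''(-4) = -252 < 0 → local maximum
  f''(0) = 60 > 0 → local minimum
  f''(3) = -42 < 0 → local maximum
  f''(5) = 90 > 0 → local minimum

Critical points: x = -4 (local maximum); x = 0 (local minimum); x = 3 (local maximum); x = 5 (local minimum)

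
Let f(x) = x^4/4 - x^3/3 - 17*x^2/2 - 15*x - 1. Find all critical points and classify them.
f'(x) = x^3 - x^2 - 17*x - 15

Solve f'(x) = 0:
  Factor: x^3 - x^2 - 17*x - 15 = (x - 5)*(x + 1)*(x + 3) = 0.
  ⇒ x = -3, -1, 5

f''(x) = 3*x^2 - 2*x - 17
Second-derivative test at each critical point:
  f''(-3) = 16 > 0 → local minimum
  f''(-1) = -12 < 0 → local maximum
  f''(5) = 48 > 0 → local minimum

Critical points: x = -3 (local minimum); x = -1 (local maximum); x = 5 (local minimum)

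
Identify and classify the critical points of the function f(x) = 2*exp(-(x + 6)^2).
f'(x) = 4*(-x - 6)*exp(-(x + 6)^2)

Solve f'(x) = 0:
  f'(x) = (-4*x - 24)·exp(-(x + 6)^2) and exp(-(x + 6)^2) > 0 for every x, so f'(x) = 0 ⇔ -4*x - 24 = 0.
  Factor: -4*x - 24 = -4*(x + 6) = 0.
  ⇒ x = -6

f''(x) = 4*(2*(x + 6)^2 - 1)*exp(-(x + 6)^2)
Second-derivative test at each critical point:
  f''(-6) = -4 < 0 → local maximum

Critical points: x = -6 (local maximum)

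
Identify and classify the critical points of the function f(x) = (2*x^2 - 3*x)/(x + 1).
f'(x) = (2*x^2 + 4*x - 3)/(x^2 + 2*x + 1)

Solve f'(x) = 0:
  f'(x) = (2*x^2 + 4*x - 3)/(x + 1)^2; the denominator is positive wherever f is defined, so f'(x) = 0 ⇔ 2*x^2 + 4*x - 3 = 0.
  2*x^2 + 4*x - 3 = 0 has no rational roots; quadratic formula: x = (-4 ± √40)/4.
  ⇒ x = -sqrt(10)/2 - 1 ≈ -2.5811, -1 + sqrt(10)/2 ≈ 0.5811

f''(x) = 10/(x^3 + 3*x^2 + 3*x + 1)
Second-derivative test at each critical point:
  f''(-2.5811) = -2.5298 < 0 → local maximum
  f''(0.5811) = 2.5298 > 0 → local minimum

Critical points: x = -sqrt(10)/2 - 1 ≈ -2.5811 (local maximum); x = -1 + sqrt(10)/2 ≈ 0.5811 (local minimum)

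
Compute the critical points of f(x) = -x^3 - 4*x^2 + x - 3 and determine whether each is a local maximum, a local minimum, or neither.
f'(x) = -3*x^2 - 8*x + 1

Solve f'(x) = 0:
  3*x^2 + 8*x - 1 = 0 has no rational roots; quadratic formula: x = (-8 ± √76)/6.
  ⇒ x = -sqrt(19)/3 - 4/3 ≈ -2.7863, -4/3 + sqrt(19)/3 ≈ 0.1196

f''(x) = -6*x - 8
Second-derivative test at each critical point:
  f''(-2.7863) = 8.7178 > 0 → local minimum
  f''(0.1196) = -8.7178 < 0 → local maximum

Critical points: x = -sqrt(19)/3 - 4/3 ≈ -2.7863 (local minimum); x = -4/3 + sqrt(19)/3 ≈ 0.1196 (local maximum)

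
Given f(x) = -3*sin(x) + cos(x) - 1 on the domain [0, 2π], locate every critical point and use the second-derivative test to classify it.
f'(x) = -sin(x) - 3*cos(x)

Solve f'(x) = 0 on [0, 2π]:
  f'(x) = 0 ⇔ -3*cos(x) = sin(x) ⇔ tan(x) = -3, i.e. x = arctan(-3) + nπ; keep the solutions lying in [0, 2π].
  ⇒ x = pi - atan(3) ≈ 1.8925, -atan(3) + 2*pi ≈ 5.0341

f''(x) = 3*sin(x) - cos(x)
Second-derivative test at each critical point:
  f''(1.8925) = 3.1623 > 0 → local minimum
  f''(5.0341) = -3.1623 < 0 → local maximum

Critical points: x = pi - atan(3) ≈ 1.8925 (local minimum); x = -atan(3) + 2*pi ≈ 5.0341 (local maximum)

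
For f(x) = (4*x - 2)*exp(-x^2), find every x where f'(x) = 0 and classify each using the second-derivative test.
f'(x) = 4*(-x*(2*x - 1) + 1)*exp(-x^2)

Solve f'(x) = 0:
  f'(x) = (-8*x^2 + 4*x + 4)·exp(-x^2) and exp(-x^2) > 0 for every x, so f'(x) = 0 ⇔ -8*x^2 + 4*x + 4 = 0.
  Factor: -8*x^2 + 4*x + 4 = -4*(x - 1)*(2*x + 1) = 0.
  ⇒ x = -1/2, 1

f''(x) = 4*(2*x^2*(2*x - 1) - 6*x + 1)*exp(-x^2)
Second-derivative test at each critical point:
  f''(-1/2) = 9.3456 > 0 → local minimum
  f''(1) = -4.4146 < 0 → local maximum

Critical points: x = -1/2 (local minimum); x = 1 (local maximum)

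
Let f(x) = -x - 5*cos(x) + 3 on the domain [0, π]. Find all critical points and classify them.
f'(x) = 5*sin(x) - 1

Solve f'(x) = 0 on [0, π]:
  f'(x) = 0 ⇔ sin(x) = 1/5, i.e. x = arcsin(1/5) + 2nπ or x = π − arcsin(1/5) + 2nπ; keep the solutions lying in [0, π].
  ⇒ x = asin(1/5) ≈ 0.2014, pi - asin(1/5) ≈ 2.9402

f''(x) = 5*cos(x)
Second-derivative test at each critical point:
  f''(0.2014) = 4.8990 > 0 → local minimum
  f''(2.9402) = -4.8990 < 0 → local maximum

Critical points: x = asin(1/5) ≈ 0.2014 (local minimum); x = pi - asin(1/5) ≈ 2.9402 (local maximum)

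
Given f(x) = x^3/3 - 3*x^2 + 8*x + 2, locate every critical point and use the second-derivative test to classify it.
f'(x) = x^2 - 6*x + 8

Solve f'(x) = 0:
  Factor: x^2 - 6*x + 8 = (x - 4)*(x - 2) = 0.
  ⇒ x = 2, 4

f''(x) = 2*x - 6
Second-derivative test at each critical point:
  f''(2) = -2 < 0 → local maximum
  f''(4) = 2 > 0 → local minimum

Critical points: x = 2 (local maximum); x = 4 (local minimum)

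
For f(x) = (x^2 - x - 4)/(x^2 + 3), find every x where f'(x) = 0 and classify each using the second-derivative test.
f'(x) = (x^2 + 14*x - 3)/(x^4 + 6*x^2 + 9)

Solve f'(x) = 0:
  f'(x) = (x^2 + 14*x - 3)/(x^2 + 3)^2; the denominator is positive wherever f is defined, so f'(x) = 0 ⇔ x^2 + 14*x - 3 = 0.
  x^2 + 14*x - 3 = 0 has no rational roots; quadratic formula: x = (-14 ± √208)/2.
  ⇒ x = -2*sqrt(13) - 7 ≈ -14.2111, -7 + 2*sqrt(13) ≈ 0.2111

f''(x) = 2*(-x^3 - 21*x^2 + 9*x + 21)/(x^6 + 9*x^4 + 27*x^2 + 27)
Second-derivative test at each critical point:
  f''(-14.2111) = -3.433e-04 < 0 → local maximum
  f''(0.2111) = 1.5559 > 0 → local minimum

Critical points: x = -2*sqrt(13) - 7 ≈ -14.2111 (local maximum); x = -7 + 2*sqrt(13) ≈ 0.2111 (local minimum)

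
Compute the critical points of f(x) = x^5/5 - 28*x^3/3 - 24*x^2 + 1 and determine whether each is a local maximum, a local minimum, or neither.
f'(x) = x*(x^3 - 28*x - 48)

Solve f'(x) = 0:
  Factor: x^4 - 28*x^2 - 48*x = x*(x - 6)*(x + 2)*(x + 4) = 0.
  ⇒ x = -4, -2, 0, 6

f''(x) = 4*x^3 - 56*x - 48
Second-derivative test at each critical point:
  f''(-4) = -80 < 0 → local maximum
  f''(-2) = 32 > 0 → local minimum
  f''(0) = -48 < 0 → local maximum
  f''(6) = 480 > 0 → local minimum

Critical points: x = -4 (local maximum); x = -2 (local minimum); x = 0 (local maximum); x = 6 (local minimum)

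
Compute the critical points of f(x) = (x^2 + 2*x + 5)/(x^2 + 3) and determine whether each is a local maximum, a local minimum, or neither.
f'(x) = 2*(-x^2 - 2*x + 3)/(x^4 + 6*x^2 + 9)

Solve f'(x) = 0:
  f'(x) = -2*(x - 1)*(x + 3)/(x^2 + 3)^2; the denominator is positive wherever f is defined, so f'(x) = 0 ⇔ -2*x^2 - 4*x + 6 = 0.
  Factor: -2*x^2 - 4*x + 6 = -2*(x - 1)*(x + 3) = 0.
  ⇒ x = -3, 1

f''(x) = 4*(x^3 + 3*x^2 - 9*x - 3)/(x^6 + 9*x^4 + 27*x^2 + 27)
Second-derivative test at each critical point:
  f''(-3) = 1/18 > 0 → local minimum
  f''(1) = -1/2 < 0 → local maximum

Critical points: x = -3 (local minimum); x = 1 (local maximum)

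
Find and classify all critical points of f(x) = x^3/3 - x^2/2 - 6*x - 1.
f'(x) = x^2 - x - 6

Solve f'(x) = 0:
  Factor: x^2 - x - 6 = (x - 3)*(x + 2) = 0.
  ⇒ x = -2, 3

f''(x) = 2*x - 1
Second-derivative test at each critical point:
  f''(-2) = -5 < 0 → local maximum
  f''(3) = 5 > 0 → local minimum

Critical points: x = -2 (local maximum); x = 3 (local minimum)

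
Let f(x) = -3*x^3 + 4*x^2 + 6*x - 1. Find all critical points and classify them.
f'(x) = -9*x^2 + 8*x + 6

Solve f'(x) = 0:
  9*x^2 - 8*x - 6 = 0 has no rational roots; quadratic formula: x = (8 ± √280)/18.
  ⇒ x = 4/9 - sqrt(70)/9 ≈ -0.4852, 4/9 + sqrt(70)/9 ≈ 1.3741

f''(x) = 8 - 18*x
Second-derivative test at each critical point:
  f''(-0.4852) = 16.7332 > 0 → local minimum
  f''(1.3741) = -16.7332 < 0 → local maximum

Critical points: x = 4/9 - sqrt(70)/9 ≈ -0.4852 (local minimum); x = 4/9 + sqrt(70)/9 ≈ 1.3741 (local maximum)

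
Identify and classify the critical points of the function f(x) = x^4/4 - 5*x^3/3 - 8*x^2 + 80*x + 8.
f'(x) = x^3 - 5*x^2 - 16*x + 80

Solve f'(x) = 0:
  Factor: x^3 - 5*x^2 - 16*x + 80 = (x - 5)*(x - 4)*(x + 4) = 0.
  ⇒ x = -4, 4, 5

f''(x) = 3*x^2 - 10*x - 16
Second-derivative test at each critical point:
  f''(-4) = 72 > 0 → local minimum
  f''(4) = -8 < 0 → local maximum
  f''(5) = 9 > 0 → local minimum

Critical points: x = -4 (local minimum); x = 4 (local maximum); x = 5 (local minimum)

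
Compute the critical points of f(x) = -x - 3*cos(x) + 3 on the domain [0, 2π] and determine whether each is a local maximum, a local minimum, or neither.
f'(x) = 3*sin(x) - 1

Solve f'(x) = 0 on [0, 2π]:
  f'(x) = 0 ⇔ sin(x) = 1/3, i.e. x = arcsin(1/3) + 2nπ or x = π − arcsin(1/3) + 2nπ; keep the solutions lying in [0, 2π].
  ⇒ x = asin(1/3) ≈ 0.3398, pi - asin(1/3) ≈ 2.8018

f''(x) = 3*cos(x)
Second-derivative test at each critical point:
  f''(0.3398) = 2.8284 > 0 → local minimum
  f''(2.8018) = -2.8284 < 0 → local maximum

Critical points: x = asin(1/3) ≈ 0.3398 (local minimum); x = pi - asin(1/3) ≈ 2.8018 (local maximum)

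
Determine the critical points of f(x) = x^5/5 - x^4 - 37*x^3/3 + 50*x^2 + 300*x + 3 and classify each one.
f'(x) = x^4 - 4*x^3 - 37*x^2 + 100*x + 300

Solve f'(x) = 0:
  Factor: x^4 - 4*x^3 - 37*x^2 + 100*x + 300 = (x - 6)*(x - 5)*(x + 2)*(x + 5) = 0.
  ⇒ x = -5, -2, 5, 6

f''(x) = 4*x^3 - 12*x^2 - 74*x + 100
Second-derivative test at each critical point:
  f''(-5) = -330 < 0 → local maximum
  f''(-2) = 168 > 0 → local minimum
  f''(5) = -70 < 0 → local maximum
  f''(6) = 88 > 0 → local minimum

Critical points: x = -5 (local maximum); x = -2 (local minimum); x = 5 (local maximum); x = 6 (local minimum)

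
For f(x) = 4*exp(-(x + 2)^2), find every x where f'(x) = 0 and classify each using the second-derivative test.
f'(x) = 8*(-x - 2)*exp(-(x + 2)^2)

Solve f'(x) = 0:
  f'(x) = (-8*x - 16)·exp(-(x + 2)^2) and exp(-(x + 2)^2) > 0 for every x, so f'(x) = 0 ⇔ -8*x - 16 = 0.
  Factor: -8*x - 16 = -8*(x + 2) = 0.
  ⇒ x = -2

f''(x) = 8*(2*(x + 2)^2 - 1)*exp(-(x + 2)^2)
Second-derivative test at each critical point:
  f''(-2) = -8 < 0 → local maximum

Critical points: x = -2 (local maximum)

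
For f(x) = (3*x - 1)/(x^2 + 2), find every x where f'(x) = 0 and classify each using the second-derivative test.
f'(x) = (-3*x^2 + 2*x + 6)/(x^4 + 4*x^2 + 4)

Solve f'(x) = 0:
  f'(x) = -(3*x^2 - 2*x - 6)/(x^2 + 2)^2; the denominator is positive wherever f is defined, so f'(x) = 0 ⇔ -3*x^2 + 2*x + 6 = 0.
  3*x^2 - 2*x - 6 = 0 has no rational roots; quadratic formula: x = (2 ± √76)/6.
  ⇒ x = 1/3 - sqrt(19)/3 ≈ -1.1196, 1/3 + sqrt(19)/3 ≈ 1.7863

f''(x) = 2*(4*x^2*(3*x - 1) + (1 - 9*x)*(x^2 + 2))/(x^2 + 2)^3
Second-derivative test at each critical point:
  f''(-1.1196) = 0.8235 > 0 → local minimum
  f''(1.7863) = -0.3235 < 0 → local maximum

Critical points: x = 1/3 - sqrt(19)/3 ≈ -1.1196 (local minimum); x = 1/3 + sqrt(19)/3 ≈ 1.7863 (local maximum)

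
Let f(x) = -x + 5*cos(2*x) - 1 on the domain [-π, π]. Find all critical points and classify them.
f'(x) = -10*sin(2*x) - 1

Solve f'(x) = 0 on [-π, π]:
  f'(x) = 0 ⇔ sin(2*x) = -1/10, i.e. 2*x = arcsin(-1/10) + 2nπ or 2*x = π − arcsin(-1/10) + 2nπ; keep the solutions lying in [-π, π].
  ⇒ x = -pi/2 + asin(1/10)/2 ≈ -1.5207, -asin(1/10)/2 ≈ -0.0501, asin(1/10)/2 + pi/2 ≈ 1.6209, pi - asin(1/10)/2 ≈ 3.0915

f''(x) = -20*cos(2*x)
Second-derivative test at each critical point:
  f''(-1.5207) = 19.8997 > 0 → local minimum
  f''(-0.0501) = -19.8997 < 0 → local maximum
  f''(1.6209) = 19.8997 > 0 → local minimum
  f''(3.0915) = -19.8997 < 0 → local maximum

Critical points: x = -pi/2 + asin(1/10)/2 ≈ -1.5207 (local minimum); x = -asin(1/10)/2 ≈ -0.0501 (local maximum); x = asin(1/10)/2 + pi/2 ≈ 1.6209 (local minimum); x = pi - asin(1/10)/2 ≈ 3.0915 (local maximum)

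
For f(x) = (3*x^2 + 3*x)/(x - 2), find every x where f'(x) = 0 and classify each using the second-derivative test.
f'(x) = 3*(x^2 - 4*x - 2)/(x^2 - 4*x + 4)

Solve f'(x) = 0:
  f'(x) = 3*(x^2 - 4*x - 2)/(x - 2)^2; the denominator is positive wherever f is defined, so f'(x) = 0 ⇔ 3*x^2 - 12*x - 6 = 0.
  Factor: 3*x^2 - 12*x - 6 = 3*(x^2 - 4*x - 2); x^2 - 4*x - 2 = 0 has no rational roots; quadratic formula: x = (4 ± √24)/2.
  ⇒ x = 2 - sqrt(6) ≈ -0.4495, 2 + sqrt(6) ≈ 4.4495

f''(x) = 36/(x^3 - 6*x^2 + 12*x - 8)
Second-derivative test at each critical point:
  f''(-0.4495) = -2.4495 < 0 → local maximum
  f''(4.4495) = 2.4495 > 0 → local minimum

Critical points: x = 2 - sqrt(6) ≈ -0.4495 (local maximum); x = 2 + sqrt(6) ≈ 4.4495 (local minimum)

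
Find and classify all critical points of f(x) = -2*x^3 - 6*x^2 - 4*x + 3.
f'(x) = -6*x^2 - 12*x - 4

Solve f'(x) = 0:
  Factor: -6*x^2 - 12*x - 4 = -2*(3*x^2 + 6*x + 2); 3*x^2 + 6*x + 2 = 0 has no rational roots; quadratic formula: x = (-6 ± √12)/6.
  ⇒ x = -1 - sqrt(3)/3 ≈ -1.5774, -1 + sqrt(3)/3 ≈ -0.4226

f''(x) = -12*x - 12
Second-derivative test at each critical point:
  f''(-1.5774) = 6.9282 > 0 → local minimum
  f''(-0.4226) = -6.9282 < 0 → local maximum

Critical points: x = -1 - sqrt(3)/3 ≈ -1.5774 (local minimum); x = -1 + sqrt(3)/3 ≈ -0.4226 (local maximum)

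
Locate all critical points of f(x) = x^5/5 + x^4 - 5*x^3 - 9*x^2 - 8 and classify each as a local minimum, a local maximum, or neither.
f'(x) = x*(x^3 + 4*x^2 - 15*x - 18)

Solve f'(x) = 0:
  Factor: x^4 + 4*x^3 - 15*x^2 - 18*x = x*(x - 3)*(x + 1)*(x + 6) = 0.
  ⇒ x = -6, -1, 0, 3

f''(x) = 4*x^3 + 12*x^2 - 30*x - 18
Second-derivative test at each critical point:
  f''(-6) = -270 < 0 → local maximum
  f''(-1) = 20 > 0 → local minimum
  f''(0) = -18 < 0 → local maximum
  f''(3) = 108 > 0 → local minimum

Critical points: x = -6 (local maximum); x = -1 (local minimum); x = 0 (local maximum); x = 3 (local minimum)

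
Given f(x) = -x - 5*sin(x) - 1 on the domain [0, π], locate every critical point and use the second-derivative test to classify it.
f'(x) = -5*cos(x) - 1

Solve f'(x) = 0 on [0, π]:
  f'(x) = 0 ⇔ cos(x) = -1/5, i.e. x = ±arccos(-1/5) + 2nπ; keep the solutions lying in [0, π].
  ⇒ x = acos(-1/5) ≈ 1.7722

f''(x) = 5*sin(x)
Second-derivative test at each critical point:
  f''(1.7722) = 4.8990 > 0 → local minimum

Critical points: x = acos(-1/5) ≈ 1.7722 (local minimum)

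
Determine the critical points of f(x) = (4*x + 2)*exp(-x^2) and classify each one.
f'(x) = 4*(-x*(2*x + 1) + 1)*exp(-x^2)

Solve f'(x) = 0:
  f'(x) = (-8*x^2 - 4*x + 4)·exp(-x^2) and exp(-x^2) > 0 for every x, so f'(x) = 0 ⇔ -8*x^2 - 4*x + 4 = 0.
  Factor: -8*x^2 - 4*x + 4 = -4*(x + 1)*(2*x - 1) = 0.
  ⇒ x = -1, 1/2

f''(x) = 4*(2*x^2*(2*x + 1) - 6*x - 1)*exp(-x^2)
Second-derivative test at each critical point:
  f''(-1) = 4.4146 > 0 → local minimum
  f''(1/2) = -9.3456 < 0 → local maximum

Critical points: x = -1 (local minimum); x = 1/2 (local maximum)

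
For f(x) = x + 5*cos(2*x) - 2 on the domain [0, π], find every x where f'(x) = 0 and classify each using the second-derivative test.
f'(x) = 1 - 10*sin(2*x)

Solve f'(x) = 0 on [0, π]:
  f'(x) = 0 ⇔ sin(2*x) = 1/10, i.e. 2*x = arcsin(1/10) + 2nπ or 2*x = π − arcsin(1/10) + 2nπ; keep the solutions lying in [0, π].
  ⇒ x = asin(1/10)/2 ≈ 0.0501, -asin(1/10)/2 + pi/2 ≈ 1.5207

f''(x) = -20*cos(2*x)
Second-derivative test at each critical point:
  f''(0.0501) = -19.8997 < 0 → local maximum
  f''(1.5207) = 19.8997 > 0 → local minimum

Critical points: x = asin(1/10)/2 ≈ 0.0501 (local maximum); x = -asin(1/10)/2 + pi/2 ≈ 1.5207 (local minimum)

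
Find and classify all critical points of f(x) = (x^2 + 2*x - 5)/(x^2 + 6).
f'(x) = 2*(-x^2 + 11*x + 6)/(x^4 + 12*x^2 + 36)

Solve f'(x) = 0:
  f'(x) = -2*(x^2 - 11*x - 6)/(x^2 + 6)^2; the denominator is positive wherever f is defined, so f'(x) = 0 ⇔ -2*x^2 + 22*x + 12 = 0.
  Factor: -2*x^2 + 22*x + 12 = -2*(x^2 - 11*x - 6); x^2 - 11*x - 6 = 0 has no rational roots; quadratic formula: x = (11 ± √145)/2.
  ⇒ x = 11/2 - sqrt(145)/2 ≈ -0.5208, 11/2 + sqrt(145)/2 ≈ 11.5208

f''(x) = 2*(2*x^3 - 33*x^2 - 36*x + 66)/(x^6 + 18*x^4 + 108*x^2 + 216)
Second-derivative test at each critical point:
  f''(-0.5208) = 0.6124 > 0 → local minimum
  f''(11.5208) = -0.0013 < 0 → local maximum

Critical points: x = 11/2 - sqrt(145)/2 ≈ -0.5208 (local minimum); x = 11/2 + sqrt(145)/2 ≈ 11.5208 (local maximum)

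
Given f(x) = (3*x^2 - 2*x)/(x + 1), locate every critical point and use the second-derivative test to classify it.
f'(x) = (3*x^2 + 6*x - 2)/(x^2 + 2*x + 1)

Solve f'(x) = 0:
  f'(x) = (3*x^2 + 6*x - 2)/(x + 1)^2; the denominator is positive wherever f is defined, so f'(x) = 0 ⇔ 3*x^2 + 6*x - 2 = 0.
  3*x^2 + 6*x - 2 = 0 has no rational roots; quadratic formula: x = (-6 ± √60)/6.
  ⇒ x = -sqrt(15)/3 - 1 ≈ -2.2910, -1 + sqrt(15)/3 ≈ 0.2910

f''(x) = 10/(x^3 + 3*x^2 + 3*x + 1)
Second-derivative test at each critical point:
  f''(-2.2910) = -4.6476 < 0 → local maximum
  f''(0.2910) = 4.6476 > 0 → local minimum

Critical points: x = -sqrt(15)/3 - 1 ≈ -2.2910 (local maximum); x = -1 + sqrt(15)/3 ≈ 0.2910 (local minimum)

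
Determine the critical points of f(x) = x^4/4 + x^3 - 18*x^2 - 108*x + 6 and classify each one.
f'(x) = x^3 + 3*x^2 - 36*x - 108

Solve f'(x) = 0:
  Factor: x^3 + 3*x^2 - 36*x - 108 = (x - 6)*(x + 3)*(x + 6) = 0.
  ⇒ x = -6, -3, 6

f''(x) = 3*x^2 + 6*x - 36
Second-derivative test at each critical point:
  f''(-6) = 36 > 0 → local minimum
  f''(-3) = -27 < 0 → local maximum
  f''(6) = 108 > 0 → local minimum

Critical points: x = -6 (local minimum); x = -3 (local maximum); x = 6 (local minimum)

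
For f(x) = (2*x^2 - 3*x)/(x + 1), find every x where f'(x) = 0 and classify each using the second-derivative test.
f'(x) = (2*x^2 + 4*x - 3)/(x^2 + 2*x + 1)

Solve f'(x) = 0:
  f'(x) = (2*x^2 + 4*x - 3)/(x + 1)^2; the denominator is positive wherever f is defined, so f'(x) = 0 ⇔ 2*x^2 + 4*x - 3 = 0.
  2*x^2 + 4*x - 3 = 0 has no rational roots; quadratic formula: x = (-4 ± √40)/4.
  ⇒ x = -sqrt(10)/2 - 1 ≈ -2.5811, -1 + sqrt(10)/2 ≈ 0.5811

f''(x) = 10/(x^3 + 3*x^2 + 3*x + 1)
Second-derivative test at each critical point:
  f''(-2.5811) = -2.5298 < 0 → local maximum
  f''(0.5811) = 2.5298 > 0 → local minimum

Critical points: x = -sqrt(10)/2 - 1 ≈ -2.5811 (local maximum); x = -1 + sqrt(10)/2 ≈ 0.5811 (local minimum)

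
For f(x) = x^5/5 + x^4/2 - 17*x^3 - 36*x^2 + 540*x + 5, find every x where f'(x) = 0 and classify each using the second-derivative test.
f'(x) = x^4 + 2*x^3 - 51*x^2 - 72*x + 540

Solve f'(x) = 0:
  Factor: x^4 + 2*x^3 - 51*x^2 - 72*x + 540 = (x - 6)*(x - 3)*(x + 5)*(x + 6) = 0.
  ⇒ x = -6, -5, 3, 6

f''(x) = 4*x^3 + 6*x^2 - 102*x - 72
Second-derivative test at each critical point:
  f''(-6) = -108 < 0 → local maximum
  f''(-5) = 88 > 0 → local minimum
  f''(3) = -216 < 0 → local maximum
  f''(6) = 396 > 0 → local minimum

Critical points: x = -6 (local maximum); x = -5 (local minimum); x = 3 (local maximum); x = 6 (local minimum)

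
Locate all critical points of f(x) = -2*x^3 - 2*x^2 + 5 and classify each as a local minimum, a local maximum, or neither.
f'(x) = 2*x*(-3*x - 2)

Solve f'(x) = 0:
  Factor: -6*x^2 - 4*x = -2*x*(3*x + 2) = 0.
  ⇒ x = -2/3, 0

f''(x) = -12*x - 4
Second-derivative test at each critical point:
  f''(-2/3) = 4 > 0 → local minimum
  f''(0) = -4 < 0 → local maximum

Critical points: x = -2/3 (local minimum); x = 0 (local maximum)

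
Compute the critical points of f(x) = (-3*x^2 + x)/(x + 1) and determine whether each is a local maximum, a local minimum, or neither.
f'(x) = (-3*x^2 - 6*x + 1)/(x^2 + 2*x + 1)

Solve f'(x) = 0:
  f'(x) = -(3*x^2 + 6*x - 1)/(x + 1)^2; the denominator is positive wherever f is defined, so f'(x) = 0 ⇔ -3*x^2 - 6*x + 1 = 0.
  3*x^2 + 6*x - 1 = 0 has no rational roots; quadratic formula: x = (-6 ± √48)/6.
  ⇒ x = -2*sqrt(3)/3 - 1 ≈ -2.1547, -1 + 2*sqrt(3)/3 ≈ 0.1547

f''(x) = -8/(x^3 + 3*x^2 + 3*x + 1)
Second-derivative test at each critical point:
  f''(-2.1547) = 5.1962 > 0 → local minimum
  f''(0.1547) = -5.1962 < 0 → local maximum

Critical points: x = -2*sqrt(3)/3 - 1 ≈ -2.1547 (local minimum); x = -1 + 2*sqrt(3)/3 ≈ 0.1547 (local maximum)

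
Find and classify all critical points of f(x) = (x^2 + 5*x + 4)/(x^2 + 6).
f'(x) = (-5*x^2 + 4*x + 30)/(x^4 + 12*x^2 + 36)

Solve f'(x) = 0:
  f'(x) = -(5*x^2 - 4*x - 30)/(x^2 + 6)^2; the denominator is positive wherever f is defined, so f'(x) = 0 ⇔ -5*x^2 + 4*x + 30 = 0.
  5*x^2 - 4*x - 30 = 0 has no rational roots; quadratic formula: x = (4 ± √616)/10.
  ⇒ x = 2/5 - sqrt(154)/5 ≈ -2.0819, 2/5 + sqrt(154)/5 ≈ 2.8819

f''(x) = 2*(5*x^3 - 6*x^2 - 90*x + 12)/(x^6 + 18*x^4 + 108*x^2 + 216)
Second-derivative test at each critical point:
  f''(-2.0819) = 0.2324 > 0 → local minimum
  f''(2.8819) = -0.1213 < 0 → local maximum

Critical points: x = 2/5 - sqrt(154)/5 ≈ -2.0819 (local minimum); x = 2/5 + sqrt(154)/5 ≈ 2.8819 (local maximum)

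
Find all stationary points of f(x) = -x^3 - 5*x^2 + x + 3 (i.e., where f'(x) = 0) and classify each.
f'(x) = -3*x^2 - 10*x + 1

Solve f'(x) = 0:
  3*x^2 + 10*x - 1 = 0 has no rational roots; quadratic formula: x = (-10 ± √112)/6.
  ⇒ x = -2*sqrt(7)/3 - 5/3 ≈ -3.4305, -5/3 + 2*sqrt(7)/3 ≈ 0.0972

f''(x) = -6*x - 10
Second-derivative test at each critical point:
  f''(-3.4305) = 10.5830 > 0 → local minimum
  f''(0.0972) = -10.5830 < 0 → local maximum

Critical points: x = -2*sqrt(7)/3 - 5/3 ≈ -3.4305 (local minimum); x = -5/3 + 2*sqrt(7)/3 ≈ 0.0972 (local maximum)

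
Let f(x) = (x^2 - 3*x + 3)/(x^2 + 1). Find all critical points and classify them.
f'(x) = (3*x^2 - 4*x - 3)/(x^4 + 2*x^2 + 1)

Solve f'(x) = 0:
  f'(x) = (3*x^2 - 4*x - 3)/(x^2 + 1)^2; the denominator is positive wherever f is defined, so f'(x) = 0 ⇔ 3*x^2 - 4*x - 3 = 0.
  3*x^2 - 4*x - 3 = 0 has no rational roots; quadratic formula: x = (4 ± √52)/6.
  ⇒ x = 2/3 - sqrt(13)/3 ≈ -0.5352, 2/3 + sqrt(13)/3 ≈ 1.8685

f''(x) = 2*(-3*x^3 + 6*x^2 + 9*x - 2)/(x^6 + 3*x^4 + 3*x^2 + 1)
Second-derivative test at each critical point:
  f''(-0.5352) = -4.3575 < 0 → local maximum
  f''(1.8685) = 0.3575 > 0 → local minimum

Critical points: x = 2/3 - sqrt(13)/3 ≈ -0.5352 (local maximum); x = 2/3 + sqrt(13)/3 ≈ 1.8685 (local minimum)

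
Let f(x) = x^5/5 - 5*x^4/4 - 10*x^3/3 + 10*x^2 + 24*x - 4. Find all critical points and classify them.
f'(x) = x^4 - 5*x^3 - 10*x^2 + 20*x + 24

Solve f'(x) = 0:
  Factor: x^4 - 5*x^3 - 10*x^2 + 20*x + 24 = (x - 6)*(x - 2)*(x + 1)*(x + 2) = 0.
  ⇒ x = -2, -1, 2, 6

f''(x) = 4*x^3 - 15*x^2 - 20*x + 20
Second-derivative test at each critical point:
  f''(-2) = -32 < 0 → local maximum
  f''(-1) = 21 > 0 → local minimum
  f''(2) = -48 < 0 → local maximum
  f''(6) = 224 > 0 → local minimum

Critical points: x = -2 (local maximum); x = -1 (local minimum); x = 2 (local maximum); x = 6 (local minimum)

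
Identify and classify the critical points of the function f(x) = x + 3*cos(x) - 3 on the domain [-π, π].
f'(x) = 1 - 3*sin(x)

Solve f'(x) = 0 on [-π, π]:
  f'(x) = 0 ⇔ sin(x) = 1/3, i.e. x = arcsin(1/3) + 2nπ or x = π − arcsin(1/3) + 2nπ; keep the solutions lying in [-π, π].
  ⇒ x = asin(1/3) ≈ 0.3398, pi - asin(1/3) ≈ 2.8018

f''(x) = -3*cos(x)
Second-derivative test at each critical point:
  f''(0.3398) = -2.8284 < 0 → local maximum
  f''(2.8018) = 2.8284 > 0 → local minimum

Critical points: x = asin(1/3) ≈ 0.3398 (local maximum); x = pi - asin(1/3) ≈ 2.8018 (local minimum)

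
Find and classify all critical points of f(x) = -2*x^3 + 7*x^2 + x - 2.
f'(x) = -6*x^2 + 14*x + 1

Solve f'(x) = 0:
  6*x^2 - 14*x - 1 = 0 has no rational roots; quadratic formula: x = (14 ± √220)/12.
  ⇒ x = 7/6 - sqrt(55)/6 ≈ -0.0694, 7/6 + sqrt(55)/6 ≈ 2.4027

f''(x) = 14 - 12*x
Second-derivative test at each critical point:
  f''(-0.0694) = 14.8324 > 0 → local minimum
  f''(2.4027) = -14.8324 < 0 → local maximum

Critical points: x = 7/6 - sqrt(55)/6 ≈ -0.0694 (local minimum); x = 7/6 + sqrt(55)/6 ≈ 2.4027 (local maximum)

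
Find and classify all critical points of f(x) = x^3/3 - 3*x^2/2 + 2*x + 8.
f'(x) = x^2 - 3*x + 2

Solve f'(x) = 0:
  Factor: x^2 - 3*x + 2 = (x - 2)*(x - 1) = 0.
  ⇒ x = 1, 2

f''(x) = 2*x - 3
Second-derivative test at each critical point:
  f''(1) = -1 < 0 → local maximum
  f''(2) = 1 > 0 → local minimum

Critical points: x = 1 (local maximum); x = 2 (local minimum)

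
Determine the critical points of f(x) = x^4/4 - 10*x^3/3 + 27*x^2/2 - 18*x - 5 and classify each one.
f'(x) = x^3 - 10*x^2 + 27*x - 18

Solve f'(x) = 0:
  Factor: x^3 - 10*x^2 + 27*x - 18 = (x - 6)*(x - 3)*(x - 1) = 0.
  ⇒ x = 1, 3, 6

f''(x) = 3*x^2 - 20*x + 27
Second-derivative test at each critical point:
  f''(1) = 10 > 0 → local minimum
  f''(3) = -6 < 0 → local maximum
  f''(6) = 15 > 0 → local minimum

Critical points: x = 1 (local minimum); x = 3 (local maximum); x = 6 (local minimum)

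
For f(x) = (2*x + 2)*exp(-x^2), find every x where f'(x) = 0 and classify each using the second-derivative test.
f'(x) = 2*(-2*x*(x + 1) + 1)*exp(-x^2)

Solve f'(x) = 0:
  f'(x) = (-4*x^2 - 4*x + 2)·exp(-x^2) and exp(-x^2) > 0 for every x, so f'(x) = 0 ⇔ -4*x^2 - 4*x + 2 = 0.
  Factor: -4*x^2 - 4*x + 2 = -2*(2*x^2 + 2*x - 1); 2*x^2 + 2*x - 1 = 0 has no rational roots; quadratic formula: x = (-2 ± √12)/4.
  ⇒ x = -sqrt(3)/2 - 1/2 ≈ -1.3660, -1/2 + sqrt(3)/2 ≈ 0.3660

f''(x) = 4*(2*x^2*(x + 1) - 3*x - 1)*exp(-x^2)
Second-derivative test at each critical point:
  f''(-1.3660) = 1.0721 > 0 → local minimum
  f''(0.3660) = -6.0595 < 0 → local maximum

Critical points: x = -sqrt(3)/2 - 1/2 ≈ -1.3660 (local minimum); x = -1/2 + sqrt(3)/2 ≈ 0.3660 (local maximum)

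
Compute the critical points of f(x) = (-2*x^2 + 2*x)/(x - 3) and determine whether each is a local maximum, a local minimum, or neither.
f'(x) = 2*(-x^2 + 6*x - 3)/(x^2 - 6*x + 9)

Solve f'(x) = 0:
  f'(x) = -2*(x^2 - 6*x + 3)/(x - 3)^2; the denominator is positive wherever f is defined, so f'(x) = 0 ⇔ -2*x^2 + 12*x - 6 = 0.
  Factor: -2*x^2 + 12*x - 6 = -2*(x^2 - 6*x + 3); x^2 - 6*x + 3 = 0 has no rational roots; quadratic formula: x = (6 ± √24)/2.
  ⇒ x = 3 - sqrt(6) ≈ 0.5505, sqrt(6) + 3 ≈ 5.4495

f''(x) = -24/(x^3 - 9*x^2 + 27*x - 27)
Second-derivative test at each critical point:
  f''(0.5505) = 1.6330 > 0 → local minimum
  f''(5.4495) = -1.6330 < 0 → local maximum

Critical points: x = 3 - sqrt(6) ≈ 0.5505 (local minimum); x = sqrt(6) + 3 ≈ 5.4495 (local maximum)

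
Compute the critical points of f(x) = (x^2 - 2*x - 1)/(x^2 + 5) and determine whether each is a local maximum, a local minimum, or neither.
f'(x) = 2*(x^2 + 6*x - 5)/(x^4 + 10*x^2 + 25)

Solve f'(x) = 0:
  f'(x) = 2*(x^2 + 6*x - 5)/(x^2 + 5)^2; the denominator is positive wherever f is defined, so f'(x) = 0 ⇔ 2*x^2 + 12*x - 10 = 0.
  Factor: 2*x^2 + 12*x - 10 = 2*(x^2 + 6*x - 5); x^2 + 6*x - 5 = 0 has no rational roots; quadratic formula: x = (-6 ± √56)/2.
  ⇒ x = -sqrt(14) - 3 ≈ -6.7417, -3 + sqrt(14) ≈ 0.7417

f''(x) = 4*(-x^3 - 9*x^2 + 15*x + 15)/(x^6 + 15*x^4 + 75*x^2 + 125)
Second-derivative test at each critical point:
  f''(-6.7417) = -0.0059 < 0 → local maximum
  f''(0.7417) = 0.4859 > 0 → local minimum

Critical points: x = -sqrt(14) - 3 ≈ -6.7417 (local maximum); x = -3 + sqrt(14) ≈ 0.7417 (local minimum)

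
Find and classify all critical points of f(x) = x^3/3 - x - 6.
f'(x) = x^2 - 1

Solve f'(x) = 0:
  Factor: x^2 - 1 = (x - 1)*(x + 1) = 0.
  ⇒ x = -1, 1

f''(x) = 2*x
Second-derivative test at each critical point:
  f''(-1) = -2 < 0 → local maximum
  f''(1) = 2 > 0 → local minimum

Critical points: x = -1 (local maximum); x = 1 (local minimum)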